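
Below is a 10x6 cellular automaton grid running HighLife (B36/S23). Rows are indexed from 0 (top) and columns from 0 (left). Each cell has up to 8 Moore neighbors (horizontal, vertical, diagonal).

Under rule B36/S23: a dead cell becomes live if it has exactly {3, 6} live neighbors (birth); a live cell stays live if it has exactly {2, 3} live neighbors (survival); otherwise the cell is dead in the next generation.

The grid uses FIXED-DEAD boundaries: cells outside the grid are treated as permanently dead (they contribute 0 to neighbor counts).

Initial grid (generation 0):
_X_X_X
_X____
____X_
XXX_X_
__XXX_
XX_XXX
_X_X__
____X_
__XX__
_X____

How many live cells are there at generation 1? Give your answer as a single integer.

Answer: 24

Derivation:
Simulating step by step:
Generation 0 (given above): 23 live cells
Generation 1: 24 live cells
__X___
__X_X_
X_XX__
_XXXXX
_X____
XXX__X
XX_X_X
____X_
__XX__
__X___
Population at generation 1: 24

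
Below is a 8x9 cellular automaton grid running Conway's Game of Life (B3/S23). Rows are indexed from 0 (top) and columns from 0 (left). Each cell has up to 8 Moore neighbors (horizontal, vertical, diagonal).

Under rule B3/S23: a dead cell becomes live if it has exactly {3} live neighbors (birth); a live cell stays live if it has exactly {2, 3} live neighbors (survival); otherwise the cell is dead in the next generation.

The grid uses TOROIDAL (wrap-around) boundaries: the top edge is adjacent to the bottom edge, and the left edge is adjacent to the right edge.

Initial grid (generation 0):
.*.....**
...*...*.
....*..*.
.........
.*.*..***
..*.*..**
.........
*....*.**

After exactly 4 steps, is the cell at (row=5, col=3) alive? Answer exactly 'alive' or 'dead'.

Answer: dead

Derivation:
Simulating step by step:
Generation 0 (given above): 20 live cells
Generation 1: 19 live cells
.........
......**.
.........
......*.*
*.**..*.*
*.**..*.*
*.....*..
*.....**.
Generation 2: 18 live cells
........*
.........
......*..
*.......*
..**.**..
..**.**..
*....**..
......***
Generation 3: 20 live cells
........*
.........
.........
.....***.
.***.***.
.***...*.
....*...*
*....**.*
Generation 4: 27 live cells
*......**
.........
......*..
..*.**.*.
.*.*.*..*
**...*.**
.******.*
*....*..*

Cell (5,3) at generation 4: 0 -> dead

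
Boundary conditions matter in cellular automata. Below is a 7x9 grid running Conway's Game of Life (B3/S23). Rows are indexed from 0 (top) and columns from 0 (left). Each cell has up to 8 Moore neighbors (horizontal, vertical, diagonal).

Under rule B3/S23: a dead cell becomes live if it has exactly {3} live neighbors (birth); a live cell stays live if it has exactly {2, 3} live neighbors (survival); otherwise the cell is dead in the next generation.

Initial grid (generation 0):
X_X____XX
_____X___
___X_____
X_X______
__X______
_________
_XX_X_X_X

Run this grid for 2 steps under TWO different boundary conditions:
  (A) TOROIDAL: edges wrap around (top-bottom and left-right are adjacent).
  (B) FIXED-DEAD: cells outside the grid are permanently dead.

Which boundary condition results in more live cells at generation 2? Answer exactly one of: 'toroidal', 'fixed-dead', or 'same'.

Answer: toroidal

Derivation:
Under TOROIDAL boundary, generation 2:
___XX_X__
X_____X_X
__X______
_XX______
X________
___X_____
______X_X
Population = 13

Under FIXED-DEAD boundary, generation 2:
_________
_________
__X______
_XX______
X________
_XX______
__X______
Population = 7

Comparison: toroidal=13, fixed-dead=7 -> toroidal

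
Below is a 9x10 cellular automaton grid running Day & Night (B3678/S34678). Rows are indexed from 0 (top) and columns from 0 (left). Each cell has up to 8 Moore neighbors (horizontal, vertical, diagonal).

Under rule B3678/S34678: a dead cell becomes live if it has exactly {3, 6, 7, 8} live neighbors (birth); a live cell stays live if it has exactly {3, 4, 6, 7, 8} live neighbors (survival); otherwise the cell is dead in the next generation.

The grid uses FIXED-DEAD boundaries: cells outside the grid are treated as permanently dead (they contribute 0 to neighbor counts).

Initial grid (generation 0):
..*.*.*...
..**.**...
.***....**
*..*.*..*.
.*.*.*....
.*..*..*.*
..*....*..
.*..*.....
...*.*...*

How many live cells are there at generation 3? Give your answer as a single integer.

Answer: 19

Derivation:
Simulating step by step:
Generation 0 (given above): 30 live cells
Generation 1: 22 live cells
..........
.....*.*..
.*.*.***..
..**.....*
*.....*.*.
...*..*.*.
.*.*....*.
..**......
....*.....
Generation 2: 20 live cells
..........
....*.....
......*.*.
.**.**..*.
..**.....*
..*......*
...**..*..
..***.....
...*......
Generation 3: 19 live cells
..........
..........
...**..*..
..*....*.*
..***...*.
..*.*...*.
....*.....
..*.*.....
..***.....
Population at generation 3: 19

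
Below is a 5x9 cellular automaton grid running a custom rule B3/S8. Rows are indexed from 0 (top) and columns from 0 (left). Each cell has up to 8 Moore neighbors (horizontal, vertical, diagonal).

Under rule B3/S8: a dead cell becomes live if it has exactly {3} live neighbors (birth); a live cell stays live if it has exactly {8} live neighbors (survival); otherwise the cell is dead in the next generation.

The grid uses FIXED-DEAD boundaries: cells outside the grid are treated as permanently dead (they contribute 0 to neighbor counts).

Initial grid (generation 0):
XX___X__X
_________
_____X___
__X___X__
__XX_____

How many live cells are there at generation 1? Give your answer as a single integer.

Simulating step by step:
Generation 0 (given above): 9 live cells
Generation 1: 1 live cells
_________
_________
_________
___X_____
_________
Population at generation 1: 1

Answer: 1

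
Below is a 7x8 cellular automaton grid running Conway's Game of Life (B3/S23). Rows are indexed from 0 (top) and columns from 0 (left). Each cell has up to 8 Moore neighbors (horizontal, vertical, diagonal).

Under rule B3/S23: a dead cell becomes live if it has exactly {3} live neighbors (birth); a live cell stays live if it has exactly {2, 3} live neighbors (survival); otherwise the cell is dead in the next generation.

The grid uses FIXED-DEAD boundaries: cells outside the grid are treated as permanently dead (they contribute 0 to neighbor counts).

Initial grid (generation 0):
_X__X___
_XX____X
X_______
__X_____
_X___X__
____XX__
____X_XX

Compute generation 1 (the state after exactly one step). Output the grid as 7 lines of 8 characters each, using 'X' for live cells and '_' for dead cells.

Simulating step by step:
Generation 0 (given above): 14 live cells
Generation 1: 12 live cells
(generation 1 grid is the final answer)

Answer: _XX_____
XXX_____
__X_____
_X______
____XX__
____X___
____X_X_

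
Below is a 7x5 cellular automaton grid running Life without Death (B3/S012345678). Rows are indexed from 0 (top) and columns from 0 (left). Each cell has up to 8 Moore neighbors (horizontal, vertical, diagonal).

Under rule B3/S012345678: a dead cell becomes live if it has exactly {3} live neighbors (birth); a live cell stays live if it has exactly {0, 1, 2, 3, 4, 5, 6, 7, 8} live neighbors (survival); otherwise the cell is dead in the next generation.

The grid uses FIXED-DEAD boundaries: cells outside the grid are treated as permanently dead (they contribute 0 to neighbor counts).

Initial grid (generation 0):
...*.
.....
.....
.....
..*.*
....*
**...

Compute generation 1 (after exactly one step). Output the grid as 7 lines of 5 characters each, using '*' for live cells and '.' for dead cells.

Simulating step by step:
Generation 0 (given above): 6 live cells
Generation 1: 9 live cells
(generation 1 grid is the final answer)

Answer: ...*.
.....
.....
.....
..***
.*.**
**...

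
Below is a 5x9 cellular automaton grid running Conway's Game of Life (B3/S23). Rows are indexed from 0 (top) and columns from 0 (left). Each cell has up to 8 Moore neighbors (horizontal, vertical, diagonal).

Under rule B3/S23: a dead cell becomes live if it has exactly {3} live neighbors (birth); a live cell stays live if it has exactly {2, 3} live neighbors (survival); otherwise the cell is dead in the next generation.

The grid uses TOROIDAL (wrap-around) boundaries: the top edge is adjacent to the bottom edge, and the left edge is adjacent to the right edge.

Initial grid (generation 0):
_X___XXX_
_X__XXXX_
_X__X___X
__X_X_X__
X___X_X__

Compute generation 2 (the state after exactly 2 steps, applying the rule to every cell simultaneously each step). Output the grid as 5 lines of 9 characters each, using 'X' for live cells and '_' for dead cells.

Simulating step by step:
Generation 0 (given above): 18 live cells
Generation 1: 18 live cells
XX______X
_XX_X___X
XXX_X____
XX__X__X_
_X_XX____
Generation 2: 10 live cells
(generation 2 grid is the final answer)

Answer: ____X___X
________X
____XX___
____XX__X
___XX____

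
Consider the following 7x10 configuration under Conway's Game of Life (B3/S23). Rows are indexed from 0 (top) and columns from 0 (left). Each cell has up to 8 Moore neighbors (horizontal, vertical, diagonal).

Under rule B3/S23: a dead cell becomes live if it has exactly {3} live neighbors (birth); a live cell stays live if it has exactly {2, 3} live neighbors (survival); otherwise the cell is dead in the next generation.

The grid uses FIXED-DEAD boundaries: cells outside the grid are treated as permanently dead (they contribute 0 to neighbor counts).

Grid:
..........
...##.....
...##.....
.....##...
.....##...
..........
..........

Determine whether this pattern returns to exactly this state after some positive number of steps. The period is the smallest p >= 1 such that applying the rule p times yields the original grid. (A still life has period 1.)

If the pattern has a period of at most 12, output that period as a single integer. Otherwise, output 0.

Answer: 2

Derivation:
Simulating and comparing each generation to the original:
Gen 0 (original, given above): 8 live cells
Gen 1: 6 live cells, differs from original
Gen 2: 8 live cells, MATCHES original -> period = 2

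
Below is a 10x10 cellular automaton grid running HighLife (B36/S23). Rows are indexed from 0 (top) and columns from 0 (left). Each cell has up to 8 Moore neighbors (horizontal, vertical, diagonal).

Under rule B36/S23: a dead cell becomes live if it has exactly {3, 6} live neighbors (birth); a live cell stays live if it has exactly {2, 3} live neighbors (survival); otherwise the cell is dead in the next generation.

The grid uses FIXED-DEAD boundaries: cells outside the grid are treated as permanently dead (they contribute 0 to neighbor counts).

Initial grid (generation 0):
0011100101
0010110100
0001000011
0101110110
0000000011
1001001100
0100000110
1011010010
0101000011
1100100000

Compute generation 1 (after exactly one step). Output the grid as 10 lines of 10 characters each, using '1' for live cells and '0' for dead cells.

Simulating step by step:
Generation 0 (given above): 39 live cells
Generation 1: 37 live cells
(generation 1 grid is the final answer)

Answer: 0010111010
0011011101
0000100001
0011100100
0011010001
0000001001
1101100010
1001100000
0001000011
1110000000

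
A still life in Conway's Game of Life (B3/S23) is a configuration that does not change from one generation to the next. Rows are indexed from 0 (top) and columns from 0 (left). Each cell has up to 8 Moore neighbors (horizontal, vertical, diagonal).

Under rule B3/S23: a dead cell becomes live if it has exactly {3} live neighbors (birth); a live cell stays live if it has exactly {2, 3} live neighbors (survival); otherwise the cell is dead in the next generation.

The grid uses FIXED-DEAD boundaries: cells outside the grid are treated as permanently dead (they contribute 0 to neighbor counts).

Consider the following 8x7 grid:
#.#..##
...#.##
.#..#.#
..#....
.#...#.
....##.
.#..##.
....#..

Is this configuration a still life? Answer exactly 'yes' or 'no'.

Compute generation 1 and compare to generation 0 (given above):
Generation 1:
....###
.###...
..###.#
.##..#.
....##.
......#
...#...
....##.
Cell (0,0) differs: gen0=1 vs gen1=0 -> NOT a still life.

Answer: no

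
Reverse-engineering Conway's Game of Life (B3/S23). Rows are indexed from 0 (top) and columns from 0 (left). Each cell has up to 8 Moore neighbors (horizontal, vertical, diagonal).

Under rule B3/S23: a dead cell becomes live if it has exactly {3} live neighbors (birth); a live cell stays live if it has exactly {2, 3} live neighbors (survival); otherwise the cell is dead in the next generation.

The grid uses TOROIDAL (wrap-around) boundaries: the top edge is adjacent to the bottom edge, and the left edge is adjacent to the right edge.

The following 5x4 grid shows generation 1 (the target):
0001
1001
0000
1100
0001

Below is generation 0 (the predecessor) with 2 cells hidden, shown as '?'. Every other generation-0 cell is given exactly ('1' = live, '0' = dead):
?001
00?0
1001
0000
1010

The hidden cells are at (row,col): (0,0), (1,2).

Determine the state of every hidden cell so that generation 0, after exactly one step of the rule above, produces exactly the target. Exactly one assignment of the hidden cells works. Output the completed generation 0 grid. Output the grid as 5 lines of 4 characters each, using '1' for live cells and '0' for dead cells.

Answer: 0001
0000
1001
0000
1010

Derivation:
Hidden generation-0 cells (in order): (0,0), (1,2).
A hidden cell only influences target cells in its own 3x3 neighborhood. Try each of the 2^2 = 4 assignments, step the completed generation 0 forward once under B3/S23, and compare with the target:
  (0,0)=0 (1,2)=0 -> step reproduces the target at every cell -> ACCEPT
  (0,0)=0 (1,2)=1 -> step gives (0,1)='1' but target has '0' -> reject
  (0,0)=1 (1,2)=0 -> step gives (0,0)='1' but target has '0' -> reject
  (0,0)=1 (1,2)=1 -> step gives (0,0)='1' but target has '0' -> reject
Unique solution: (0,0)=dead, (1,2)=dead.
Check: live-neighbor counts of every cell in the completed generation 0:
2222
3123
1111
3324
1213
Applying B3/S23 to generation 0 with these counts gives:
0001
1001
0000
1100
0001
which matches the target exactly.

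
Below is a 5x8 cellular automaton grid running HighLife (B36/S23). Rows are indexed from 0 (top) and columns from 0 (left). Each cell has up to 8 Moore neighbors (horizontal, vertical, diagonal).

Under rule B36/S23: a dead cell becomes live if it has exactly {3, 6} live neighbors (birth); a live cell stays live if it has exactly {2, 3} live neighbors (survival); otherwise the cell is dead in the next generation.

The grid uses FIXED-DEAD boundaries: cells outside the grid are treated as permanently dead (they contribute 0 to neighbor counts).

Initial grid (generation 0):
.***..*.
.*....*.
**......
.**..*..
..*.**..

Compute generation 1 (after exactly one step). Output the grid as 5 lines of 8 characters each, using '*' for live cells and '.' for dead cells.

Simulating step by step:
Generation 0 (given above): 14 live cells
Generation 1: 13 live cells
(generation 1 grid is the final answer)

Answer: .**.....
........
*.......
*.****..
.*****..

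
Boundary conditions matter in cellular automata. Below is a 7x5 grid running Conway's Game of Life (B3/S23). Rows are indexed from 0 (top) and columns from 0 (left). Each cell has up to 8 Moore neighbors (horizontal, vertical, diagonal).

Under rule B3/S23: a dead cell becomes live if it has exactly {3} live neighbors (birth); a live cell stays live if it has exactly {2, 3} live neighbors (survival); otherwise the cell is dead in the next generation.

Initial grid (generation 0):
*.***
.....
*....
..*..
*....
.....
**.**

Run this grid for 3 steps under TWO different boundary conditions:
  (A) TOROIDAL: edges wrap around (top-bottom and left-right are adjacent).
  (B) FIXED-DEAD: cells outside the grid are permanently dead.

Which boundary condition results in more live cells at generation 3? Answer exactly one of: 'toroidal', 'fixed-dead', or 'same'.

Answer: toroidal

Derivation:
Under TOROIDAL boundary, generation 3:
*..*.
...*.
*.*..
.*...
.....
.....
.**..
Population = 8

Under FIXED-DEAD boundary, generation 3:
.....
.***.
.....
.*...
.....
.....
.....
Population = 4

Comparison: toroidal=8, fixed-dead=4 -> toroidal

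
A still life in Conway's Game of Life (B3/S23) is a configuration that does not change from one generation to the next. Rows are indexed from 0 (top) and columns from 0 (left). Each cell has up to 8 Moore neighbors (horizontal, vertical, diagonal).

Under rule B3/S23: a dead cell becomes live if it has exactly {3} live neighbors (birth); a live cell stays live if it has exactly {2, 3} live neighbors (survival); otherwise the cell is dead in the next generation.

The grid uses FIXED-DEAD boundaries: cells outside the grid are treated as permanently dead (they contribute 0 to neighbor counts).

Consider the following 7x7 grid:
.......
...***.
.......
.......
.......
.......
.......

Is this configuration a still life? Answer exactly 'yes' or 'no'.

Compute generation 1 and compare to generation 0 (given above):
Generation 1:
....*..
....*..
....*..
.......
.......
.......
.......
Cell (0,4) differs: gen0=0 vs gen1=1 -> NOT a still life.

Answer: no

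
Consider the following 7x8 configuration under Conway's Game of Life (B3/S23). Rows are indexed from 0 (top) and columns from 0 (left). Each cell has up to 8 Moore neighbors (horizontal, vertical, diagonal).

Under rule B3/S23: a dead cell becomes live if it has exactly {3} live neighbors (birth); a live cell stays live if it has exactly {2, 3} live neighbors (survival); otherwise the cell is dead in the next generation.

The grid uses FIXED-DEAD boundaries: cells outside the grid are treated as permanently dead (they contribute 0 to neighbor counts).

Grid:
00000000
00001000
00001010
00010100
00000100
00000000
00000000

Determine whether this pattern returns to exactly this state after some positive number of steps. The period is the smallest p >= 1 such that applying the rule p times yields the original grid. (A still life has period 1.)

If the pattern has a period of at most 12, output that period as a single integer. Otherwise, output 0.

Answer: 2

Derivation:
Simulating and comparing each generation to the original:
Gen 0 (original, given above): 6 live cells
Gen 1: 6 live cells, differs from original
Gen 2: 6 live cells, MATCHES original -> period = 2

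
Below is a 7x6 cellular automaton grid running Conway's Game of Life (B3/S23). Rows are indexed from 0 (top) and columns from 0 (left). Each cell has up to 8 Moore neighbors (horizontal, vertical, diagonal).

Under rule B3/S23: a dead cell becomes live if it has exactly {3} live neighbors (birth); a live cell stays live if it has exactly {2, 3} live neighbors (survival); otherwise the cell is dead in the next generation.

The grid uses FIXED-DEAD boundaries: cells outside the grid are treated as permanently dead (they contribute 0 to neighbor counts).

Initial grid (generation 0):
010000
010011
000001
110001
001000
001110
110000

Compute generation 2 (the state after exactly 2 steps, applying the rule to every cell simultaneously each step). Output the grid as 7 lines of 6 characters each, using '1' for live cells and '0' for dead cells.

Answer: 000000
000011
110011
111000
011000
000010
010100

Derivation:
Simulating step by step:
Generation 0 (given above): 14 live cells
Generation 1: 13 live cells
000000
000011
110001
010000
001010
001100
011100
Generation 2: 14 live cells
(generation 2 grid is the final answer)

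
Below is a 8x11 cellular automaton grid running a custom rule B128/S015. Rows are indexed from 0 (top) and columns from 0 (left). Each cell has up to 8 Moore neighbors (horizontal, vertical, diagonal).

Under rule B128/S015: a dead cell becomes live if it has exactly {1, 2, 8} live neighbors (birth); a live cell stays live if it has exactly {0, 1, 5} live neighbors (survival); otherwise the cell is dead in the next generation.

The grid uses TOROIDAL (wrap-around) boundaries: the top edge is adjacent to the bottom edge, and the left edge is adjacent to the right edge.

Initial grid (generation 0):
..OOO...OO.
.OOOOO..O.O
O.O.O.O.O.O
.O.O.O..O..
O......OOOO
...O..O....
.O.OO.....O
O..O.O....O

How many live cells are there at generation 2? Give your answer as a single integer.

Answer: 38

Derivation:
Simulating step by step:
Generation 0 (given above): 37 live cells
Generation 1: 22 live cells
..O...OO...
..O.O.O....
..O.O......
...........
.O.O.O.....
.O...OO....
.O....OO.O.
...O..OOO..
Generation 2: 38 live cells
.O..O..O.O.
....O...O..
.OO.O.OO...
OO...OO....
OO.O...O...
...O....OOO
OO.OO.OO.OO
OO.OO.O..OO
Population at generation 2: 38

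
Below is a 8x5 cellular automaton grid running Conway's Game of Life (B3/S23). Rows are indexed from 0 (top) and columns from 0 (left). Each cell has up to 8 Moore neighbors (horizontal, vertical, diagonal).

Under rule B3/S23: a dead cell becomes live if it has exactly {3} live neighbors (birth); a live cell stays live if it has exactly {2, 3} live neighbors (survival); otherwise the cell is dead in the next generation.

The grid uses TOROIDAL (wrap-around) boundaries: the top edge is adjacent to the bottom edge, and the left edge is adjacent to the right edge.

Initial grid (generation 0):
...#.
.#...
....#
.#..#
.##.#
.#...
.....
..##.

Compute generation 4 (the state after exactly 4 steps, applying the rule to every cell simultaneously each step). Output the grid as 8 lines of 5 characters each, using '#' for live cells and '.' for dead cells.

Simulating step by step:
Generation 0 (given above): 11 live cells
Generation 1: 13 live cells
...#.
.....
.....
.##.#
.###.
###..
..#..
..##.
Generation 2: 8 live cells
..##.
.....
.....
##...
....#
#....
.....
..##.
Generation 3: 7 live cells
..##.
.....
.....
#....
.#..#
.....
.....
..##.
Generation 4: 6 live cells
(generation 4 grid is the final answer)

Answer: ..##.
.....
.....
#....
#....
.....
.....
..##.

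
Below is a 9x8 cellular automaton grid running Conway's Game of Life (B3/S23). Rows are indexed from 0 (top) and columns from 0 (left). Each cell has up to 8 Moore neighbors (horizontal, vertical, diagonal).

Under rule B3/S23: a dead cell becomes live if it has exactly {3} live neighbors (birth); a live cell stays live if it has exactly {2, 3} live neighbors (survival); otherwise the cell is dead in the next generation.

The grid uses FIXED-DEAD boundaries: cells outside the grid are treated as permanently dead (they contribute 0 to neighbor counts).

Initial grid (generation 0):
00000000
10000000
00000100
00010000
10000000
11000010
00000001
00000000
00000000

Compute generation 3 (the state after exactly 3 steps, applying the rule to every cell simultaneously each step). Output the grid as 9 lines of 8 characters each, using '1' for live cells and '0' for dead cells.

Simulating step by step:
Generation 0 (given above): 8 live cells
Generation 1: 4 live cells
00000000
00000000
00000000
00000000
11000000
11000000
00000000
00000000
00000000
Generation 2: 4 live cells
00000000
00000000
00000000
00000000
11000000
11000000
00000000
00000000
00000000
Generation 3: 4 live cells
(generation 3 grid is the final answer)

Answer: 00000000
00000000
00000000
00000000
11000000
11000000
00000000
00000000
00000000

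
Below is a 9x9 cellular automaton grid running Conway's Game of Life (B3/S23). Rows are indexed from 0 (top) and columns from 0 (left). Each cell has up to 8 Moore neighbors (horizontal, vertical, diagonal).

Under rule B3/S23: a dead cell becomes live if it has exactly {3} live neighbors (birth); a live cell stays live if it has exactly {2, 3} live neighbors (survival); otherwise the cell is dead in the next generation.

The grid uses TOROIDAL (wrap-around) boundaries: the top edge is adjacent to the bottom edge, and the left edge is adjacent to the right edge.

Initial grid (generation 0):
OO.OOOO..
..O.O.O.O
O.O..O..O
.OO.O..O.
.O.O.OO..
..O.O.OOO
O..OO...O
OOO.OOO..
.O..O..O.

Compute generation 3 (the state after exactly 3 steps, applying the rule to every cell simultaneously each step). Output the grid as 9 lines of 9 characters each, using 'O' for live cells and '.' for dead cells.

Simulating step by step:
Generation 0 (given above): 40 live cells
Generation 1: 28 live cells
OO....O.O
..O...O.O
O.O.OOO.O
....O..OO
OO......O
.OO...O.O
.........
..O...OO.
.......OO
Generation 2: 25 live cells
.O....O..
..OO..O..
OO..O.O..
...OO.O..
.OO......
.OO....OO
.OO...O..
......OOO
.O.......
Generation 3: 28 live cells
(generation 3 grid is the final answer)

Answer: .O.......
O.OO..OO.
.O..O.OO.
O..OO....
OO.....O.
...O...O.
.OO...O..
OOO...OO.
O.....O..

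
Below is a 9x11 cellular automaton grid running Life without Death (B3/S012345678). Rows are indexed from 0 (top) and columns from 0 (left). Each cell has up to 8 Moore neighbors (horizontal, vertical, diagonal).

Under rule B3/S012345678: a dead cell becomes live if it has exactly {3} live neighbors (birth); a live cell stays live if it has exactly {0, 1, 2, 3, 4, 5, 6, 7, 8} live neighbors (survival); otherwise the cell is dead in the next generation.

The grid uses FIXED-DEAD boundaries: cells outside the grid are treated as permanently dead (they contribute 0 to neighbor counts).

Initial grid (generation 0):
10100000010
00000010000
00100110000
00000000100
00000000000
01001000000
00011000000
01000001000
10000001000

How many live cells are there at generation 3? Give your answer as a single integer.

Simulating step by step:
Generation 0 (given above): 16 live cells
Generation 1: 21 live cells
10100000010
01000110000
00100111000
00000000100
00000000000
01011000000
00111000000
01000001000
10000001000
Generation 2: 29 live cells
11100000010
01100111000
00100111000
00000011100
00000000000
01011000000
01111000000
01110001000
10000001000
Generation 3: 41 live cells
11100010010
11110111100
01100111000
00000111100
00000001000
01011000000
11111000000
11111001000
11100001000
Population at generation 3: 41

Answer: 41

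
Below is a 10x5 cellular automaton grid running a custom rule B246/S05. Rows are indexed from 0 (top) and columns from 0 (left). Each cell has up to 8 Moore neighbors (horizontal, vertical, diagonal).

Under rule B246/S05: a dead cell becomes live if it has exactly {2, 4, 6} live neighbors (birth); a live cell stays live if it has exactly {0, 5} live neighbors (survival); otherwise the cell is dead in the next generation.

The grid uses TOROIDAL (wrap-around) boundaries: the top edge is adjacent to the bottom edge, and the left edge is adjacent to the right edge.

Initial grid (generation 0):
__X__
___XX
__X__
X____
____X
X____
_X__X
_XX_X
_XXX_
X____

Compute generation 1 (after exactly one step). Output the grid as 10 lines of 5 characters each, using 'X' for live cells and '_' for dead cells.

Answer: XX___
_X___
XX___
_X_XX
_X___
_X_X_
_____
__X__
X____
_XX_X

Derivation:
Simulating step by step:
Generation 0 (given above): 16 live cells
Generation 1: 16 live cells
(generation 1 grid is the final answer)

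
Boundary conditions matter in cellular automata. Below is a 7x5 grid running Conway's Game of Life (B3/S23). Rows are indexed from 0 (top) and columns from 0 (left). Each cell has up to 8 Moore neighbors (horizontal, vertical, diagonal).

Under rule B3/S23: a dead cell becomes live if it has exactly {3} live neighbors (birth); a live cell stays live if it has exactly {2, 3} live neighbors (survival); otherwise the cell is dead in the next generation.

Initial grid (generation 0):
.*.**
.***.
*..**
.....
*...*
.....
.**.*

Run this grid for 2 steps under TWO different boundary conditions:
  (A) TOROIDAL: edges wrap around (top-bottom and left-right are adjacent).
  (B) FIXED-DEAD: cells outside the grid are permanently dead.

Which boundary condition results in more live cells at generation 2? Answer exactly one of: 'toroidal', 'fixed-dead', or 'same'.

Answer: toroidal

Derivation:
Under TOROIDAL boundary, generation 2:
.***.
.***.
**.**
*.**.
..***
.*.**
.**.*
Population = 22

Under FIXED-DEAD boundary, generation 2:
***..
**...
**.**
..***
..***
.....
.....
Population = 15

Comparison: toroidal=22, fixed-dead=15 -> toroidal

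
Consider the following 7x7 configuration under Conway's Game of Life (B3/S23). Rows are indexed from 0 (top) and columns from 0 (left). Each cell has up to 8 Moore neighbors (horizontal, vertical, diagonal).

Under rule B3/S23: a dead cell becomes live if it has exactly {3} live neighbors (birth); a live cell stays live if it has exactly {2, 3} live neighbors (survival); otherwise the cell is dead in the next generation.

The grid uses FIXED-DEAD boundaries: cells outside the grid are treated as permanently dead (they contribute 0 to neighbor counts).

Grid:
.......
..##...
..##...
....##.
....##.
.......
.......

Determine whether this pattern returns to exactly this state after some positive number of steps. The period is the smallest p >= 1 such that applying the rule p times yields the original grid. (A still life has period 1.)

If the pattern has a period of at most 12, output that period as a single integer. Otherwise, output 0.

Answer: 2

Derivation:
Simulating and comparing each generation to the original:
Gen 0 (original, given above): 8 live cells
Gen 1: 6 live cells, differs from original
Gen 2: 8 live cells, MATCHES original -> period = 2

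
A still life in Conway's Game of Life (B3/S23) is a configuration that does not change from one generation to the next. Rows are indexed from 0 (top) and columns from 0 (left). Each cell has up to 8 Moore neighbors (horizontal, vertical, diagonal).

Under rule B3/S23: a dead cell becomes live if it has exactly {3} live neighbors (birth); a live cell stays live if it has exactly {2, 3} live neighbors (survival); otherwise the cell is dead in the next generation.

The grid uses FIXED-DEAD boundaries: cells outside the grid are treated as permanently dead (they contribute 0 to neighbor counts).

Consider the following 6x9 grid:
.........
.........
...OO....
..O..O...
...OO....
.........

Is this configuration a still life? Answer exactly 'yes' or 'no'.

Compute generation 1 and compare to generation 0 (given above):
Generation 1:
.........
.........
...OO....
..O..O...
...OO....
.........
The grids are IDENTICAL -> still life.

Answer: yes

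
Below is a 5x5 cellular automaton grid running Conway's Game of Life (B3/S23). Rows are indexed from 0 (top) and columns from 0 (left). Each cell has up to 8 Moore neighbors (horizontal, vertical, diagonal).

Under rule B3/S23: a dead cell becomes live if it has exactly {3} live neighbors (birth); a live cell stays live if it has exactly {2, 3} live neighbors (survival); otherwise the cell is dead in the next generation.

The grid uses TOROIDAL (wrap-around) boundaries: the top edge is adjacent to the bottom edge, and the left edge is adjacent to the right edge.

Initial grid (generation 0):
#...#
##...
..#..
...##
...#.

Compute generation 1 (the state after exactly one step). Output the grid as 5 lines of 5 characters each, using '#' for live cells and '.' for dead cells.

Simulating step by step:
Generation 0 (given above): 8 live cells
Generation 1: 16 live cells
(generation 1 grid is the final answer)

Answer: ##..#
##..#
#####
..###
#..#.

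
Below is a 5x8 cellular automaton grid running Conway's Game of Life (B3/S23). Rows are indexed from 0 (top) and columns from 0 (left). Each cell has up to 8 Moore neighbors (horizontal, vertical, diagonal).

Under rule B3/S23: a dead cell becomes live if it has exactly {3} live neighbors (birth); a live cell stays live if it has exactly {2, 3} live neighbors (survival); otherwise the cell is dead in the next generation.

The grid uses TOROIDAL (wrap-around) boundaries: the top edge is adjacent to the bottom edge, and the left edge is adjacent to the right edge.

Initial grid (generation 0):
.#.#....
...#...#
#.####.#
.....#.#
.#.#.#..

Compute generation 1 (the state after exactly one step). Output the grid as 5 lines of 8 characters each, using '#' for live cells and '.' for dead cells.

Simulating step by step:
Generation 0 (given above): 15 live cells
Generation 1: 15 live cells
(generation 1 grid is the final answer)

Answer: #..#....
.#....##
#.##.#.#
.#...#.#
#.....#.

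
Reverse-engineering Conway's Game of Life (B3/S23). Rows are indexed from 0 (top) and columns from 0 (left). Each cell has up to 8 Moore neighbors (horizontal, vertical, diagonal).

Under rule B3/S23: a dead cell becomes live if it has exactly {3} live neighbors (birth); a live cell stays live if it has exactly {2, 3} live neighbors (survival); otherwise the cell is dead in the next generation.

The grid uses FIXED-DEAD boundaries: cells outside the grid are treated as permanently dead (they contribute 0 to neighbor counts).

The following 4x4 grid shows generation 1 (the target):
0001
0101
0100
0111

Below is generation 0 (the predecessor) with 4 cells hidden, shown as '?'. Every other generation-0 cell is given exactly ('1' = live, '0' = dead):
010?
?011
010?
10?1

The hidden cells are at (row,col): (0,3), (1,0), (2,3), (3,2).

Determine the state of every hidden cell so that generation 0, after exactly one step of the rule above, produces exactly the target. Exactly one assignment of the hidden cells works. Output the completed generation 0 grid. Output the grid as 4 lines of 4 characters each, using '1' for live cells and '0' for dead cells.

Answer: 0101
0011
0101
1011

Derivation:
Hidden generation-0 cells (in order): (0,3), (1,0), (2,3), (3,2).
A hidden cell only influences target cells in its own 3x3 neighborhood. Try each of the 2^4 = 16 assignments, step the completed generation 0 forward once under B3/S23, and compare with the target:
  (0,3)=0 (1,0)=0 (2,3)=0 (3,2)=0 -> step gives (0,2)='1' but target has '0' -> reject
  (0,3)=0 (1,0)=0 (2,3)=0 (3,2)=1 -> step gives (0,2)='1' but target has '0' -> reject
  (0,3)=0 (1,0)=0 (2,3)=1 (3,2)=0 -> step gives (0,2)='1' but target has '0' -> reject
  (0,3)=0 (1,0)=0 (2,3)=1 (3,2)=1 -> step gives (0,2)='1' but target has '0' -> reject
  (0,3)=0 (1,0)=1 (2,3)=0 (3,2)=0 -> step gives (0,1)='1' but target has '0' -> reject
  (0,3)=0 (1,0)=1 (2,3)=0 (3,2)=1 -> step gives (0,1)='1' but target has '0' -> reject
  (0,3)=0 (1,0)=1 (2,3)=1 (3,2)=0 -> step gives (0,1)='1' but target has '0' -> reject
  (0,3)=0 (1,0)=1 (2,3)=1 (3,2)=1 -> step gives (0,1)='1' but target has '0' -> reject
  (0,3)=1 (1,0)=0 (2,3)=0 (3,2)=0 -> step gives (2,3)='1' but target has '0' -> reject
  (0,3)=1 (1,0)=0 (2,3)=0 (3,2)=1 -> step gives (3,3)='0' but target has '1' -> reject
  (0,3)=1 (1,0)=0 (2,3)=1 (3,2)=0 -> step gives (2,3)='1' but target has '0' -> reject
  (0,3)=1 (1,0)=0 (2,3)=1 (3,2)=1 -> step reproduces the target at every cell -> ACCEPT
  (0,3)=1 (1,0)=1 (2,3)=0 (3,2)=0 -> step gives (0,1)='1' but target has '0' -> reject
  (0,3)=1 (1,0)=1 (2,3)=0 (3,2)=1 -> step gives (0,1)='1' but target has '0' -> reject
  (0,3)=1 (1,0)=1 (2,3)=1 (3,2)=0 -> step gives (0,1)='1' but target has '0' -> reject
  (0,3)=1 (1,0)=1 (2,3)=1 (3,2)=1 -> step gives (0,1)='1' but target has '0' -> reject
Unique solution: (0,3)=live, (1,0)=dead, (2,3)=live, (3,2)=live.
Check: live-neighbor counts of every cell in the completed generation 0:
1142
2353
2364
1332
Applying B3/S23 to generation 0 with these counts gives:
0001
0101
0100
0111
which matches the target exactly.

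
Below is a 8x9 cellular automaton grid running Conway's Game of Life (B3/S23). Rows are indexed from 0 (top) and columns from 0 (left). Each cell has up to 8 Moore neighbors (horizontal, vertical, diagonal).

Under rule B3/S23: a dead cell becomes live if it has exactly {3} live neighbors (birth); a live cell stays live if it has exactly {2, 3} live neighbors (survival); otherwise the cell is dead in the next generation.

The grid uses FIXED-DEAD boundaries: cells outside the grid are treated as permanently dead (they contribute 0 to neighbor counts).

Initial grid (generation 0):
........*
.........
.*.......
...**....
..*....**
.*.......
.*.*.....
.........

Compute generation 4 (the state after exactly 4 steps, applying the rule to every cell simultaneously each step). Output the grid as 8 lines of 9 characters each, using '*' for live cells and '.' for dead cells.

Answer: .........
.........
.........
..***....
...**....
.........
.........
.........

Derivation:
Simulating step by step:
Generation 0 (given above): 10 live cells
Generation 1: 6 live cells
.........
.........
.........
..**.....
..**.....
.*.......
..*......
.........
Generation 2: 6 live cells
.........
.........
.........
..**.....
.*.*.....
.*.*.....
.........
.........
Generation 3: 5 live cells
.........
.........
.........
..**.....
.*.**....
.........
.........
.........
Generation 4: 5 live cells
(generation 4 grid is the final answer)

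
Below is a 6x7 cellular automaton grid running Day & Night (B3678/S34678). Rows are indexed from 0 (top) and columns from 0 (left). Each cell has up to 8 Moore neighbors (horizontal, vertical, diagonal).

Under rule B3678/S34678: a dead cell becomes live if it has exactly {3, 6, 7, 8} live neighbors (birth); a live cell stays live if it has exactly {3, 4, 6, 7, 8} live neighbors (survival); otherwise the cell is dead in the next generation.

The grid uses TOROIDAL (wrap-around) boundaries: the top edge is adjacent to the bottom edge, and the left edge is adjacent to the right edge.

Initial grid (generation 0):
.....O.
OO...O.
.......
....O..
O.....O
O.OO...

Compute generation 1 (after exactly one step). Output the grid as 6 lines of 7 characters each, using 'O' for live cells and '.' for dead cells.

Simulating step by step:
Generation 0 (given above): 10 live cells
Generation 1: 7 live cells
(generation 1 grid is the final answer)

Answer: O.O.O..
......O
.......
.......
.O.O...
.O.....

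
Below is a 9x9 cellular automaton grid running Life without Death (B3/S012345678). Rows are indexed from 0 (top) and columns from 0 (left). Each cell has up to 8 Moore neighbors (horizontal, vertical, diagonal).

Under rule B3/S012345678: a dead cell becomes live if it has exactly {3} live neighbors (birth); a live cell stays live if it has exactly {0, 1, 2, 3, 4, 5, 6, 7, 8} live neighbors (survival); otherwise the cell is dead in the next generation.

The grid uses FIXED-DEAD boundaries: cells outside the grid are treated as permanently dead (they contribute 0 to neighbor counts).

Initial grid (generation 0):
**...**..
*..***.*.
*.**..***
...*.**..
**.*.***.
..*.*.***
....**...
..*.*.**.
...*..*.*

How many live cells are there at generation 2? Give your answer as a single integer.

Answer: 52

Derivation:
Simulating step by step:
Generation 0 (given above): 38 live cells
Generation 1: 46 live cells
**...**..
*..***.**
****..***
*..*.**.*
**.*.****
.**.*.***
....**..*
..*.*.**.
...*.**.*
Generation 2: 52 live cells
**...***.
*..***.**
****..***
*..*.**.*
**.*.****
***.*.***
.**.**..*
..*.*.***
...****.*
Population at generation 2: 52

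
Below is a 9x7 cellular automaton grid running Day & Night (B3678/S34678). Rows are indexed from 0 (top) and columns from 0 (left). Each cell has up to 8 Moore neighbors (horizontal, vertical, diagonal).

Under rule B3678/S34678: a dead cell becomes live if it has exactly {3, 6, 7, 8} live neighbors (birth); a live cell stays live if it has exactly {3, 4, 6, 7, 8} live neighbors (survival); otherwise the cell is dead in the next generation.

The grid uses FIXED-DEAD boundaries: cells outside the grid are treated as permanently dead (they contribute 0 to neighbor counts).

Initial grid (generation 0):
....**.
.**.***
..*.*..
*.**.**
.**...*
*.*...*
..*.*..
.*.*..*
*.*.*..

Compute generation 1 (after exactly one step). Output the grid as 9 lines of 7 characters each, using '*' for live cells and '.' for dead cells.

Simulating step by step:
Generation 0 (given above): 28 live cells
Generation 1: 26 live cells
(generation 1 grid is the final answer)

Answer: ...****
....*..
..****.
..****.
*.*...*
..*..*.
..*..*.
.*.***.
.*.*...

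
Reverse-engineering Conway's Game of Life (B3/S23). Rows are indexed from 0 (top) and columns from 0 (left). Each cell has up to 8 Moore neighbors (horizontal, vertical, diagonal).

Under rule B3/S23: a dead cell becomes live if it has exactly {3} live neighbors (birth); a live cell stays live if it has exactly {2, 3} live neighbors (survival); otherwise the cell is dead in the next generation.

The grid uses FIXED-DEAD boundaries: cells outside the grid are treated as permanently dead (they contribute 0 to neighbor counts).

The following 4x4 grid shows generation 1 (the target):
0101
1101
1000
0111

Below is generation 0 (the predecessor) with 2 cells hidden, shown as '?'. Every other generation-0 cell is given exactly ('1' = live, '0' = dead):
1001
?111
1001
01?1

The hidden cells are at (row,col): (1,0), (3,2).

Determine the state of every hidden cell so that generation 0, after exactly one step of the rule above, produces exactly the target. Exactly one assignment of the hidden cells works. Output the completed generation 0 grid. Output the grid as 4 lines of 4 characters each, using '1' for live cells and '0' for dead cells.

Hidden generation-0 cells (in order): (1,0), (3,2).
A hidden cell only influences target cells in its own 3x3 neighborhood. Try each of the 2^2 = 4 assignments, step the completed generation 0 forward once under B3/S23, and compare with the target:
  (1,0)=0 (3,2)=0 -> step gives (2,3)='1' but target has '0' -> reject
  (1,0)=0 (3,2)=1 -> step reproduces the target at every cell -> ACCEPT
  (1,0)=1 (3,2)=0 -> step gives (0,0)='1' but target has '0' -> reject
  (1,0)=1 (3,2)=1 -> step gives (0,0)='1' but target has '0' -> reject
Unique solution: (1,0)=dead, (3,2)=live.
Check: live-neighbor counts of every cell in the completed generation 0:
1342
3343
2574
2232
Applying B3/S23 to generation 0 with these counts gives:
0101
1101
1000
0111
which matches the target exactly.

Answer: 1001
0111
1001
0111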